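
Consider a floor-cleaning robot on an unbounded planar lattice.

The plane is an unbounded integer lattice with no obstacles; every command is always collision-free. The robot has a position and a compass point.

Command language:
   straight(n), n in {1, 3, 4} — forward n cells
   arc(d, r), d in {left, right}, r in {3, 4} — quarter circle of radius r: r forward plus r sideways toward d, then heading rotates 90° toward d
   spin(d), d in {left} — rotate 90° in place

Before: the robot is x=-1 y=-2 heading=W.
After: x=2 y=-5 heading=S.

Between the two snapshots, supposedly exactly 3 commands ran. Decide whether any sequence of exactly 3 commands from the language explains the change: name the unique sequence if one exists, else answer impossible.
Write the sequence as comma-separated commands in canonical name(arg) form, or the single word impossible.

key: position moved to (2,-5) AND the heading swung to S — translation plus rotation needed
start: x=-1 y=-2 heading=W
step 1 (spin(left)): x=-1 y=-2 heading=S
step 2 (spin(left)): x=-1 y=-2 heading=E
step 3 (arc(right, 3)): x=2 y=-5 heading=S
no rival 3-sequence matches.

spin(left), spin(left), arc(right, 3)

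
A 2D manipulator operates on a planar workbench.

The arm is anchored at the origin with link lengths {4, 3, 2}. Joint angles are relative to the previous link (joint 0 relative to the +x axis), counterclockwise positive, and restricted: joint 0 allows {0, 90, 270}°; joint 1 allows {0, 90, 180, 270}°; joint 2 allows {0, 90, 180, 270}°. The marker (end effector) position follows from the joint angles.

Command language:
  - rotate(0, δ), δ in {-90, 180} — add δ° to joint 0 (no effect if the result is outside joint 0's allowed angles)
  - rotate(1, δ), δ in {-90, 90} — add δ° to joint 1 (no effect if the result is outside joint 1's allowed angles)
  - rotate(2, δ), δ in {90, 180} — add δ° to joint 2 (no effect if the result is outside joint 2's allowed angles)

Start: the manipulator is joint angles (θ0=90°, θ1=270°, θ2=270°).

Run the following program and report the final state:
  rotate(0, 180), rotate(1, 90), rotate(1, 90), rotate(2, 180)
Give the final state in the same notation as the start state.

joint angles (θ0=270°, θ1=90°, θ2=90°)

start: joint angles (θ0=90°, θ1=270°, θ2=270°)
[1] after rotate(0, 180): joint angles (θ0=270°, θ1=270°, θ2=270°)
[2] after rotate(1, 90): joint angles (θ0=270°, θ1=0°, θ2=270°)
[3] after rotate(1, 90): joint angles (θ0=270°, θ1=90°, θ2=270°)
[4] after rotate(2, 180): joint angles (θ0=270°, θ1=90°, θ2=90°)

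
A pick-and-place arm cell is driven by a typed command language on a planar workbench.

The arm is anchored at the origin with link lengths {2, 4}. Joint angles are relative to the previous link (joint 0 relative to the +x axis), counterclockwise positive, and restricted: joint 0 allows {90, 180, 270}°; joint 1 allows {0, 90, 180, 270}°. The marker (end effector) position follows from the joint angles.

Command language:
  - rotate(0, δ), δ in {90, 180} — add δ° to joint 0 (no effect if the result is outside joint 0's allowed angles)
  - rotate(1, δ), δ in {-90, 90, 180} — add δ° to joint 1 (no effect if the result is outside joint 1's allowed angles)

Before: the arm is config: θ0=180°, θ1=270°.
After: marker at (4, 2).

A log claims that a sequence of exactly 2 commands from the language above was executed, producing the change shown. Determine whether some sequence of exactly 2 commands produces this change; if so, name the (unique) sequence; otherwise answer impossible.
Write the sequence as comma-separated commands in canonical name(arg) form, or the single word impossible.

key: running rotate(0, 180) before rotate(0, 90) would end elsewhere — order is forced
from: config: θ0=180°, θ1=270°
[1] after rotate(0, 90): config: θ0=270°, θ1=270°
[2] after rotate(0, 180): config: θ0=90°, θ1=270°
no other 2-command option fits: unique.

rotate(0, 90), rotate(0, 180)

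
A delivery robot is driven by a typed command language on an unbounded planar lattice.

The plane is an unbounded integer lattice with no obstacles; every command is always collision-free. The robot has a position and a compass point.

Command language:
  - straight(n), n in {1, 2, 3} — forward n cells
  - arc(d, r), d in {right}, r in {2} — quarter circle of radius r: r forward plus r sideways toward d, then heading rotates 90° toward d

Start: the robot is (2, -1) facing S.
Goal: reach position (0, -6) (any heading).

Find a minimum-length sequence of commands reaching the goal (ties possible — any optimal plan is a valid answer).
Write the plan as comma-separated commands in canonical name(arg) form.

t0: (2, -1) facing S
1. straight(3) → (2, -4) facing S
2. arc(right, 2) → (0, -6) facing W
no 1-step plan works, so 2 is optimal.

straight(3), arc(right, 2)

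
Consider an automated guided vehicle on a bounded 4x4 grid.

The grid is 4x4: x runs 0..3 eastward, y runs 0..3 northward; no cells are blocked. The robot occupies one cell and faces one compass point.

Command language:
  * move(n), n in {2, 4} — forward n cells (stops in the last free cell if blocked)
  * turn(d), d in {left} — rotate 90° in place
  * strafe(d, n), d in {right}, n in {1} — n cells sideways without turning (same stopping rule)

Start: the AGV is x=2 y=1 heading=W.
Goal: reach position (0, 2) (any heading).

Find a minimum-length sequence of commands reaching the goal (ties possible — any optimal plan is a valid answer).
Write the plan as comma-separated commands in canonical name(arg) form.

from: x=2 y=1 heading=W
1. move(2) → x=0 y=1 heading=W
2. strafe(right, 1) → x=0 y=2 heading=W
shorter routes all fall short; 2 is best.

move(2), strafe(right, 1)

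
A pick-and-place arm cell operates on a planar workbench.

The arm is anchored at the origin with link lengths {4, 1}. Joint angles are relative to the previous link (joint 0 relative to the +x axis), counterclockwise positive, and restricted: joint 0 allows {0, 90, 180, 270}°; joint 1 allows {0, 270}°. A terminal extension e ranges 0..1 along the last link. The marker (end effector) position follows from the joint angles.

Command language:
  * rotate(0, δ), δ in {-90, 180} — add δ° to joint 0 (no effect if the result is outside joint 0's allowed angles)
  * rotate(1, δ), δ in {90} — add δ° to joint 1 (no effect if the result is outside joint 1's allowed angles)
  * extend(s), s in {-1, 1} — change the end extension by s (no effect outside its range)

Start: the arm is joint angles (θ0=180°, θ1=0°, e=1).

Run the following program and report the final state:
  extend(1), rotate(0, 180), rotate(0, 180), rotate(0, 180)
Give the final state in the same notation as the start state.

from: joint angles (θ0=180°, θ1=0°, e=1)
1. extend(1) → joint angles (θ0=180°, θ1=0°, e=1)
2. rotate(0, 180) → joint angles (θ0=0°, θ1=0°, e=1)
3. rotate(0, 180) → joint angles (θ0=180°, θ1=0°, e=1)
4. rotate(0, 180) → joint angles (θ0=0°, θ1=0°, e=1)

joint angles (θ0=0°, θ1=0°, e=1)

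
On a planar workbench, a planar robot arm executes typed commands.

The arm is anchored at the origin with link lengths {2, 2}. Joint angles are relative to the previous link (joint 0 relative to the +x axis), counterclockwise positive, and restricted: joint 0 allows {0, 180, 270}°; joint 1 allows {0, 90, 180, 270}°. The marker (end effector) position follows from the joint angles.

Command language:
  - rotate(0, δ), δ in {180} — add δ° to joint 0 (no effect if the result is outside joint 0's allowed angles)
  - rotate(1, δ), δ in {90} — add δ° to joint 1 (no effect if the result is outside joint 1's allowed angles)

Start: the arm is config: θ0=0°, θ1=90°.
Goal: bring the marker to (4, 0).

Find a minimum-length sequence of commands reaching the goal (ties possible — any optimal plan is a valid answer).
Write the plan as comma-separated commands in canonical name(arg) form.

start: config: θ0=0°, θ1=90°
step 1 (rotate(1, 90)): config: θ0=0°, θ1=180°
step 2 (rotate(1, 90)): config: θ0=0°, θ1=270°
step 3 (rotate(1, 90)): config: θ0=0°, θ1=0°
shorter routes all fall short; 3 is best.

rotate(1, 90), rotate(1, 90), rotate(1, 90)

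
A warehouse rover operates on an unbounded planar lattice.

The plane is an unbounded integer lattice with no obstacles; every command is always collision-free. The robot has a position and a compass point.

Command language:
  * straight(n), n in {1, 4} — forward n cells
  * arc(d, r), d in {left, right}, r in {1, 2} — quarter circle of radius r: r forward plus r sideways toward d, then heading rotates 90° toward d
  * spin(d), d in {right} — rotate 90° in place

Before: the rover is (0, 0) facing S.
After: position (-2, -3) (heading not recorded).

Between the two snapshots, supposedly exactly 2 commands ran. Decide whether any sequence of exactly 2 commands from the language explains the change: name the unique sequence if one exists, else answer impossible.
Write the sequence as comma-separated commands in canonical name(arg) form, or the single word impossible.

key: running arc(right, 2) before straight(1) would end elsewhere — order is forced
from: (0, 0) facing S
1. straight(1) → (0, -1) facing S
2. arc(right, 2) → (-2, -3) facing W
no rival 2-sequence matches.

straight(1), arc(right, 2)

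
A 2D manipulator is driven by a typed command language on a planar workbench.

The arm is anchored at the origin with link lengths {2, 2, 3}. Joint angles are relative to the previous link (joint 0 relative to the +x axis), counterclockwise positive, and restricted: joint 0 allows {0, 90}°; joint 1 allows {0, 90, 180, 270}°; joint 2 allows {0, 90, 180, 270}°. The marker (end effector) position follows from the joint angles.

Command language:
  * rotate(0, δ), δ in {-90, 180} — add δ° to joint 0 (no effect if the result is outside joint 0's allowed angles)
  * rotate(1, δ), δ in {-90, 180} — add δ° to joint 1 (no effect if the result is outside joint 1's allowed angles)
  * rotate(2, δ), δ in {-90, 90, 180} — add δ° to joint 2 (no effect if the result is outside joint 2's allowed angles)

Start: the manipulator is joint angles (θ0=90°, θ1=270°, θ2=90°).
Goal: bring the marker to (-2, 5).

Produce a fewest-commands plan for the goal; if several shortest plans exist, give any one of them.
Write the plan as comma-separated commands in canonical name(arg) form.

t0: joint angles (θ0=90°, θ1=270°, θ2=90°)
[1] after rotate(2, 180): joint angles (θ0=90°, θ1=270°, θ2=270°)
[2] after rotate(1, 180): joint angles (θ0=90°, θ1=90°, θ2=270°)
nothing shorter than 2 reaches the goal.

rotate(2, 180), rotate(1, 180)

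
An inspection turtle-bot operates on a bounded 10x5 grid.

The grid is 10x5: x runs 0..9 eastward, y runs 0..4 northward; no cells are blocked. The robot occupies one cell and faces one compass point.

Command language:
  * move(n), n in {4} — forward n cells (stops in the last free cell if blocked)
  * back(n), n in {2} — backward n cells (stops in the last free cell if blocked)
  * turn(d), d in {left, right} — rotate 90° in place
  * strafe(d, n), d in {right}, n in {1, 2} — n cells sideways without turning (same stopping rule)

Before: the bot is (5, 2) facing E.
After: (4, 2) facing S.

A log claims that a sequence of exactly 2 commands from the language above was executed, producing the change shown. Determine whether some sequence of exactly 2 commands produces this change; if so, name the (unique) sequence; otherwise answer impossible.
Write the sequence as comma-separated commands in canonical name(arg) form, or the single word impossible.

key: running strafe(right, 1) before turn(right) would end elsewhere — order is forced
from: (5, 2) facing E
t=1 turn(right) ⇒ (5, 2) facing S
t=2 strafe(right, 1) ⇒ (4, 2) facing S
uniquely the one of 36 2-step routes that fits.

turn(right), strafe(right, 1)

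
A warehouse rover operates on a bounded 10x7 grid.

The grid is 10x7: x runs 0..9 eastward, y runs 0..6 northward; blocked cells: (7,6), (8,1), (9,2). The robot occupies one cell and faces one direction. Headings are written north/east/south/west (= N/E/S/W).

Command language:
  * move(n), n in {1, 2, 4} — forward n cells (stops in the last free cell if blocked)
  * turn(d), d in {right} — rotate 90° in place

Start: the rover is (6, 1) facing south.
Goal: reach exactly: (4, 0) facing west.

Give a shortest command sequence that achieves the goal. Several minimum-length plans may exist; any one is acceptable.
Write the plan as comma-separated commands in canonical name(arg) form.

move(1), turn(right), move(2)

from: (6, 1) facing south
[1] after move(1): (6, 0) facing south
[2] after turn(right): (6, 0) facing west
[3] after move(2): (4, 0) facing west
nothing shorter than 3 reaches the goal.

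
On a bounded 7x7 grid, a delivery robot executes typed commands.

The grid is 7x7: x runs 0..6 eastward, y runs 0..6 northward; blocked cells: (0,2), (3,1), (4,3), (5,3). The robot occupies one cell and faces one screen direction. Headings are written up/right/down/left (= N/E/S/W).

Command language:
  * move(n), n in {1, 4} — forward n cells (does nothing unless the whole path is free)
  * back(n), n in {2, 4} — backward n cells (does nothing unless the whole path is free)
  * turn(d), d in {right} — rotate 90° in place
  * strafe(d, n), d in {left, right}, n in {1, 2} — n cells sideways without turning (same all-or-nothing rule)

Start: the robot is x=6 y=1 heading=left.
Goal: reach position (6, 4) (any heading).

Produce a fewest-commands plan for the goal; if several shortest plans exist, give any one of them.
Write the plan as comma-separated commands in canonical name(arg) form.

from: x=6 y=1 heading=left
t=1 strafe(right, 2) ⇒ x=6 y=3 heading=left
t=2 strafe(right, 1) ⇒ x=6 y=4 heading=left
minimal: 2 command(s), checked below 2.

strafe(right, 2), strafe(right, 1)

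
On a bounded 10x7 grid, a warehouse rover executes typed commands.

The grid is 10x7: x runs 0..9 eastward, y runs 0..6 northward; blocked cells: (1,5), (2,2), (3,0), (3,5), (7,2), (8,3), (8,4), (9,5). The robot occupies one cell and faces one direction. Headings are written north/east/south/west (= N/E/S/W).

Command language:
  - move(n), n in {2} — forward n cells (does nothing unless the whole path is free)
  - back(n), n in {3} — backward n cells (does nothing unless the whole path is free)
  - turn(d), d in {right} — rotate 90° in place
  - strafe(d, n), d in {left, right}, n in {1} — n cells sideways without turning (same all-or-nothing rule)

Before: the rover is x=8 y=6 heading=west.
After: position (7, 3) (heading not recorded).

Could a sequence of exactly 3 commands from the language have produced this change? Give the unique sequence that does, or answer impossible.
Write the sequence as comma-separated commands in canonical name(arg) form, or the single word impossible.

turn(right), strafe(left, 1), back(3)

key: order matters: swapping turn(right) and back(3) lands elsewhere
initial: x=8 y=6 heading=west
1. turn(right) → x=8 y=6 heading=north
2. strafe(left, 1) → x=7 y=6 heading=north
3. back(3) → x=7 y=3 heading=north
no rival 3-sequence matches.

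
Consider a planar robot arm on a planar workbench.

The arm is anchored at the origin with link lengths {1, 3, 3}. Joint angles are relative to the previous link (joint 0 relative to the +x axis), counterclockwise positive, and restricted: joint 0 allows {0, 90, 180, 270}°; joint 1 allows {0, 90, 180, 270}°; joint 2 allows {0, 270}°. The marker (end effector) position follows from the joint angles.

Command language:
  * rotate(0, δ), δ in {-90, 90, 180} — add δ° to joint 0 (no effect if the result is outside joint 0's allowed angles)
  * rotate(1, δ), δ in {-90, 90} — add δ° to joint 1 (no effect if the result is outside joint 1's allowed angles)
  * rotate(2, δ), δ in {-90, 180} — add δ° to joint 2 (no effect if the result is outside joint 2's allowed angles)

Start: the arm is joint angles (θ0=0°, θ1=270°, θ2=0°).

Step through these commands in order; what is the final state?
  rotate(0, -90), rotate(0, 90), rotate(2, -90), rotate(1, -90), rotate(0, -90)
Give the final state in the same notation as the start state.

t0: joint angles (θ0=0°, θ1=270°, θ2=0°)
1. rotate(0, -90) → joint angles (θ0=270°, θ1=270°, θ2=0°)
2. rotate(0, 90) → joint angles (θ0=0°, θ1=270°, θ2=0°)
3. rotate(2, -90) → joint angles (θ0=0°, θ1=270°, θ2=270°)
4. rotate(1, -90) → joint angles (θ0=0°, θ1=180°, θ2=270°)
5. rotate(0, -90) → joint angles (θ0=270°, θ1=180°, θ2=270°)

joint angles (θ0=270°, θ1=180°, θ2=270°)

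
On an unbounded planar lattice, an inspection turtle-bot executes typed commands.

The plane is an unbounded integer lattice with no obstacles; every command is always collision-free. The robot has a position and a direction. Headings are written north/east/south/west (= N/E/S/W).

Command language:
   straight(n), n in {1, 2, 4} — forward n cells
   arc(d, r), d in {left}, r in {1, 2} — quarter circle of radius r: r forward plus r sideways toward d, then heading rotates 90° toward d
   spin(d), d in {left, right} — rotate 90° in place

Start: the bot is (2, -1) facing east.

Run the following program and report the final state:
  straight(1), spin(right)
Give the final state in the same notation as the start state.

(3, -1) facing south

begin: (2, -1) facing east
[1] after straight(1): (3, -1) facing east
[2] after spin(right): (3, -1) facing south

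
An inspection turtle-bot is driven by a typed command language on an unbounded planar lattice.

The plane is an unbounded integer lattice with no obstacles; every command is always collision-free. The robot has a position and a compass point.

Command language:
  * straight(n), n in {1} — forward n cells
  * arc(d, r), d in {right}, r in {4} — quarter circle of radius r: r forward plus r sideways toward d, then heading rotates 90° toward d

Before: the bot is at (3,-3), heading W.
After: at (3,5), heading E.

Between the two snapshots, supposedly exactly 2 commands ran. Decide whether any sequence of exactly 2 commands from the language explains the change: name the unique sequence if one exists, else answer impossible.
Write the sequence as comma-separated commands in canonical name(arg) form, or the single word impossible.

key: cell and facing (now E) both changed — the 2 commands mix motion and turning
begin: at (3,-3), heading W
step 1 (arc(right, 4)): at (-1,1), heading N
step 2 (arc(right, 4)): at (3,5), heading E
no other 2-command option fits: unique.

arc(right, 4), arc(right, 4)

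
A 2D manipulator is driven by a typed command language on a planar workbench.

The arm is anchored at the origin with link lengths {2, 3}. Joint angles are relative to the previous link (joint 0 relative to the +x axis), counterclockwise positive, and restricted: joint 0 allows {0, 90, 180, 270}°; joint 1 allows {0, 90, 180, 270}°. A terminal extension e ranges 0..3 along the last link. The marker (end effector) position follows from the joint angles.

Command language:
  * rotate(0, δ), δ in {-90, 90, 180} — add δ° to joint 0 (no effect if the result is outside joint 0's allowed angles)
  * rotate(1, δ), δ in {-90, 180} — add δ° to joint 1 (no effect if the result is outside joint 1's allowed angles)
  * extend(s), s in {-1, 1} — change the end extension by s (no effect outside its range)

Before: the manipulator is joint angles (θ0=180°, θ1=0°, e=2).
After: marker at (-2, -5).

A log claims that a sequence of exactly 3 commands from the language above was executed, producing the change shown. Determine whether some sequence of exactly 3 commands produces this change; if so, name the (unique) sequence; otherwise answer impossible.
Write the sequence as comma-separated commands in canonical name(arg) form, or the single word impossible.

t0: joint angles (θ0=180°, θ1=0°, e=2)
[1] after rotate(1, -90): joint angles (θ0=180°, θ1=270°, e=2)
[2] after rotate(1, -90): joint angles (θ0=180°, θ1=180°, e=2)
[3] after rotate(1, -90): joint angles (θ0=180°, θ1=90°, e=2)
no rival 3-sequence matches.

rotate(1, -90), rotate(1, -90), rotate(1, -90)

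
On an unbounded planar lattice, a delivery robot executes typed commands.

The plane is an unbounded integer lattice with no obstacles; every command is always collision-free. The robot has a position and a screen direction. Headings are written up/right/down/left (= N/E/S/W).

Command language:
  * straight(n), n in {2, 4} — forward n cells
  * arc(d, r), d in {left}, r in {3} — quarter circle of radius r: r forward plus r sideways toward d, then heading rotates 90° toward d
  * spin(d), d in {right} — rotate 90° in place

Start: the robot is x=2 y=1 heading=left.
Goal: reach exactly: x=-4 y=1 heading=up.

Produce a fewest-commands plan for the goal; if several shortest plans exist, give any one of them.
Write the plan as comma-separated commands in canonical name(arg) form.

straight(2), straight(4), spin(right)

t0: x=2 y=1 heading=left
1. straight(2) → x=0 y=1 heading=left
2. straight(4) → x=-4 y=1 heading=left
3. spin(right) → x=-4 y=1 heading=up
no 2-step plan works, so 3 is optimal.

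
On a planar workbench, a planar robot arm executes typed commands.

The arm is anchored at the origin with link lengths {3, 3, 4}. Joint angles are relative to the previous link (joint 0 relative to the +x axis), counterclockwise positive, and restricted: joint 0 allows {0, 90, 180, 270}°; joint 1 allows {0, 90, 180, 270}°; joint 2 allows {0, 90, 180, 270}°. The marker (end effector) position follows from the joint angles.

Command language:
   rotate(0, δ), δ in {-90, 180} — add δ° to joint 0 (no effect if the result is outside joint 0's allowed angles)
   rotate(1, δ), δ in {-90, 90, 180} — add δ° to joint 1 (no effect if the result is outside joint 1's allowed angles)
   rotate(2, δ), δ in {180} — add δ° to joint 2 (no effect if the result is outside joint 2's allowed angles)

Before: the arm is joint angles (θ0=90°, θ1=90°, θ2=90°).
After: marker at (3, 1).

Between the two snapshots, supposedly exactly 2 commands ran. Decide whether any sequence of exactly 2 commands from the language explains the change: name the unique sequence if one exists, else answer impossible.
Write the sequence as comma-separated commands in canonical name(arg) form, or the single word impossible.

begin: joint angles (θ0=90°, θ1=90°, θ2=90°)
[1] after rotate(0, -90): joint angles (θ0=0°, θ1=90°, θ2=90°)
[2] after rotate(0, -90): joint angles (θ0=270°, θ1=90°, θ2=90°)
uniquely the one of 36 2-step routes that fits.

rotate(0, -90), rotate(0, -90)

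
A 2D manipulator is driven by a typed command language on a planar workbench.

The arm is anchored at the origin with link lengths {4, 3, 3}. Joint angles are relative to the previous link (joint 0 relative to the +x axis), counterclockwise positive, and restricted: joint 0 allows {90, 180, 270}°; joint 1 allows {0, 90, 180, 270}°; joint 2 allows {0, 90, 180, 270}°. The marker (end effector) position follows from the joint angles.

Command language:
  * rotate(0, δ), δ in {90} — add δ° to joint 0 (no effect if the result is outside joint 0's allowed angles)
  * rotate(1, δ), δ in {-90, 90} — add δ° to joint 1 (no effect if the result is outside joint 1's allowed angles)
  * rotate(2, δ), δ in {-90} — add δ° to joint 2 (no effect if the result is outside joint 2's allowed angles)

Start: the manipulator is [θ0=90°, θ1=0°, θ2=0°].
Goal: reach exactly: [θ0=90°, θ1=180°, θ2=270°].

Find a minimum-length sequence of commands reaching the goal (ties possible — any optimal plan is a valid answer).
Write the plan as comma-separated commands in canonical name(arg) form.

rotate(2, -90), rotate(1, 90), rotate(1, 90)

initial: [θ0=90°, θ1=0°, θ2=0°]
t=1 rotate(2, -90) ⇒ [θ0=90°, θ1=0°, θ2=270°]
t=2 rotate(1, 90) ⇒ [θ0=90°, θ1=90°, θ2=270°]
t=3 rotate(1, 90) ⇒ [θ0=90°, θ1=180°, θ2=270°]
nothing shorter than 3 reaches the goal.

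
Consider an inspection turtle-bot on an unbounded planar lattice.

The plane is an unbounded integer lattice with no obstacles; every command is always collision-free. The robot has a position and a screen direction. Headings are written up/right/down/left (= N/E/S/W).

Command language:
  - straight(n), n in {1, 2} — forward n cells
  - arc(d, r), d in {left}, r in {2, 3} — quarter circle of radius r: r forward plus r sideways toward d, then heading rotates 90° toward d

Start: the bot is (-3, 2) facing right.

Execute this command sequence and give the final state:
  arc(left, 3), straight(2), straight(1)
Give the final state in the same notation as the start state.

(0, 8) facing up

initial: (-3, 2) facing right
t=1 arc(left, 3) ⇒ (0, 5) facing up
t=2 straight(2) ⇒ (0, 7) facing up
t=3 straight(1) ⇒ (0, 8) facing up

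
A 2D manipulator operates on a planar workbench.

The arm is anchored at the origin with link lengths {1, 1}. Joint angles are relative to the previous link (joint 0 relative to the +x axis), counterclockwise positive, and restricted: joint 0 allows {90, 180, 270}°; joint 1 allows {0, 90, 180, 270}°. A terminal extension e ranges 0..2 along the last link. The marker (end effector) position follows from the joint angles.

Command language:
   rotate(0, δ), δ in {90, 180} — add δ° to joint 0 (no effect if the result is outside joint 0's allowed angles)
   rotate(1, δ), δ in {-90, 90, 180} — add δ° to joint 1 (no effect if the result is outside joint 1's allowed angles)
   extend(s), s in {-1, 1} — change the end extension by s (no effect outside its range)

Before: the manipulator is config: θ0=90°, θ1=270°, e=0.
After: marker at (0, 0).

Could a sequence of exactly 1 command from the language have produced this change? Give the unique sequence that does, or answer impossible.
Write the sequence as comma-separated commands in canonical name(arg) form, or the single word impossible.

initial: config: θ0=90°, θ1=270°, e=0
t=1 rotate(1, -90) ⇒ config: θ0=90°, θ1=180°, e=0
uniquely the one of 7 1-step routes that fits.

rotate(1, -90)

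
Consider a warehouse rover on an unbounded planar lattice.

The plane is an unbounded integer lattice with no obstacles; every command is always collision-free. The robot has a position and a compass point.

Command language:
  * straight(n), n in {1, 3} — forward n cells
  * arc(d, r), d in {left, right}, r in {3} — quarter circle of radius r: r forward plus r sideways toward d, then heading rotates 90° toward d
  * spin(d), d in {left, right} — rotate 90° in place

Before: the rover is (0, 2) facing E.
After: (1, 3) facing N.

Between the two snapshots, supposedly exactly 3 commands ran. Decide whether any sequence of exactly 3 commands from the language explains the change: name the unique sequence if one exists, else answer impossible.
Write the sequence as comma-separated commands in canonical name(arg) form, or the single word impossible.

key: cell and facing (now N) both changed — the 3 commands mix motion and turning
initial: (0, 2) facing E
[1] after straight(1): (1, 2) facing E
[2] after spin(left): (1, 2) facing N
[3] after straight(1): (1, 3) facing N
no rival 3-sequence matches.

straight(1), spin(left), straight(1)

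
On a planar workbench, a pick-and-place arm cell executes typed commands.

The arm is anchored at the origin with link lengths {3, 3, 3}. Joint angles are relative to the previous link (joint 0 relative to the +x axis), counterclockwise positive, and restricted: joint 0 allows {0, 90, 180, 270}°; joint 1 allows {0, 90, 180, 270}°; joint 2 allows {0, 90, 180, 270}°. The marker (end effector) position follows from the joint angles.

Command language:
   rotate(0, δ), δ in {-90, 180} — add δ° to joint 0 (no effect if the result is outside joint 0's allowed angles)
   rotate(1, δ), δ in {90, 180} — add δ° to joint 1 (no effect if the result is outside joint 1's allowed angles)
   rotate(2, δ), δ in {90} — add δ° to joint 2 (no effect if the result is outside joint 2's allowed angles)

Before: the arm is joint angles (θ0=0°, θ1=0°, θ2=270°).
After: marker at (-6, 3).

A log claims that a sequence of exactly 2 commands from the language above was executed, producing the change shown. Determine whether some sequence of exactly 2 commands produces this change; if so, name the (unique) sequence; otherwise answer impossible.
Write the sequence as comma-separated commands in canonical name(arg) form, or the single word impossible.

rotate(0, -90), rotate(0, -90)

begin: joint angles (θ0=0°, θ1=0°, θ2=270°)
t=1 rotate(0, -90) ⇒ joint angles (θ0=270°, θ1=0°, θ2=270°)
t=2 rotate(0, -90) ⇒ joint angles (θ0=180°, θ1=0°, θ2=270°)
no other 2-command option fits: unique.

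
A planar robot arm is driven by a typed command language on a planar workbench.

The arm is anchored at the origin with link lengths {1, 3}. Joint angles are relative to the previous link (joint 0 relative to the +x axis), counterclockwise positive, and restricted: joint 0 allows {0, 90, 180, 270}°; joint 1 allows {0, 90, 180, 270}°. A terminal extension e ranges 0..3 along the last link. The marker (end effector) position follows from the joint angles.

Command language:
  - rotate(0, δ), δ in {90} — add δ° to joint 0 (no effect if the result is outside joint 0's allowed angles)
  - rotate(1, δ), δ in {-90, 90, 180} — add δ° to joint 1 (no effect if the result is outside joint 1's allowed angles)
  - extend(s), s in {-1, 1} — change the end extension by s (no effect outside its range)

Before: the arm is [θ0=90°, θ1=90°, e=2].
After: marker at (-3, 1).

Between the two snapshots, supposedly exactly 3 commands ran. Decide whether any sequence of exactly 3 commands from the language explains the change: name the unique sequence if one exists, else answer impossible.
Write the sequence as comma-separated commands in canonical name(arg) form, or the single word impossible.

extend(-1), extend(-1), extend(-1)

from: [θ0=90°, θ1=90°, e=2]
step 1 (extend(-1)): [θ0=90°, θ1=90°, e=1]
step 2 (extend(-1)): [θ0=90°, θ1=90°, e=0]
step 3 (extend(-1)): [θ0=90°, θ1=90°, e=0]
uniquely the one of 216 3-step routes that fits.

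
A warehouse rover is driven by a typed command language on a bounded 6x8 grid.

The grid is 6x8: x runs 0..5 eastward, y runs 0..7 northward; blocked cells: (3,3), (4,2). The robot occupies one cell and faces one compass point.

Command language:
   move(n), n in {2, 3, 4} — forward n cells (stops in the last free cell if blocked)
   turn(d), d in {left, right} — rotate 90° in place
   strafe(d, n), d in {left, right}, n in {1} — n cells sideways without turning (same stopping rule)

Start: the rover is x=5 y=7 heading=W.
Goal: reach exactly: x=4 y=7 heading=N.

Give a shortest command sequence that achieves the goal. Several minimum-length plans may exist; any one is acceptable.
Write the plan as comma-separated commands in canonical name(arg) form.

from: x=5 y=7 heading=W
t=1 turn(right) ⇒ x=5 y=7 heading=N
t=2 strafe(left, 1) ⇒ x=4 y=7 heading=N
nothing shorter than 2 reaches the goal.

turn(right), strafe(left, 1)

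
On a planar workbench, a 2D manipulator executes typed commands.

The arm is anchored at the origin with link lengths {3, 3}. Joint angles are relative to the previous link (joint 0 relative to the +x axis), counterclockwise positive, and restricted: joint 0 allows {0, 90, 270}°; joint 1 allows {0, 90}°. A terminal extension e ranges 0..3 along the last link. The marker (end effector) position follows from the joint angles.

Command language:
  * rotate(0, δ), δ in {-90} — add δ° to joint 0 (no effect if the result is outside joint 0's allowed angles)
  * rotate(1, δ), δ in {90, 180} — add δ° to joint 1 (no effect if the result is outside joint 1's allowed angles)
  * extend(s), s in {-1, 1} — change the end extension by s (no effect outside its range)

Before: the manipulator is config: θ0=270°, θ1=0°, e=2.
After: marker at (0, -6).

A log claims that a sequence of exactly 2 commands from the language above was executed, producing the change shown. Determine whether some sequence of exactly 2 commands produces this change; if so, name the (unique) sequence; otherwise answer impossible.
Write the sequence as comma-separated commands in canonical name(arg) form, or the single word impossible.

start: config: θ0=270°, θ1=0°, e=2
t=1 extend(-1) ⇒ config: θ0=270°, θ1=0°, e=1
t=2 extend(-1) ⇒ config: θ0=270°, θ1=0°, e=0
uniquely the one of 25 2-step routes that fits.

extend(-1), extend(-1)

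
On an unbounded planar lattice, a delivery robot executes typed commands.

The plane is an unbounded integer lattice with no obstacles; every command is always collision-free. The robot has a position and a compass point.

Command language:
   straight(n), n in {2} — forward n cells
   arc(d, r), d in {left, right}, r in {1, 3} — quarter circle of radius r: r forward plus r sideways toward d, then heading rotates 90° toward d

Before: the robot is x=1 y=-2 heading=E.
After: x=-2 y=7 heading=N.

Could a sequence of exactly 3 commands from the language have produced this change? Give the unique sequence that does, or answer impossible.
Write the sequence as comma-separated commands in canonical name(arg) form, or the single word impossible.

key: position moved to (-2,7) AND the heading swung to N — translation plus rotation needed
start: x=1 y=-2 heading=E
step 1 (arc(left, 3)): x=4 y=1 heading=N
step 2 (arc(left, 3)): x=1 y=4 heading=W
step 3 (arc(right, 3)): x=-2 y=7 heading=N
all 125 alternatives checked — unique.

arc(left, 3), arc(left, 3), arc(right, 3)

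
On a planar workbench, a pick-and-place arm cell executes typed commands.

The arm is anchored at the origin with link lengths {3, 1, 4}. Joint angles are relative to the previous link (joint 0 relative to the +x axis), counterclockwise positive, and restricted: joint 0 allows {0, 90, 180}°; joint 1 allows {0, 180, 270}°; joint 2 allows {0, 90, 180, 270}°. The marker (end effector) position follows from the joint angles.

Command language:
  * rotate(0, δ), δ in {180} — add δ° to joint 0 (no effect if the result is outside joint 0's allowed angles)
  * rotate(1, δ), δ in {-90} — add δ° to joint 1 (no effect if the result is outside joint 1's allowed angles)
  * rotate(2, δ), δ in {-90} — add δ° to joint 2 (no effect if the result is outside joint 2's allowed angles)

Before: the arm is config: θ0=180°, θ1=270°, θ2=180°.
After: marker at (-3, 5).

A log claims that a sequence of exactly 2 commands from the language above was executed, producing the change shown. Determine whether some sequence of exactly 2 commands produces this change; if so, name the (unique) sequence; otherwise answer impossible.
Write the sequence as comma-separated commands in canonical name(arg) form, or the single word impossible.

rotate(2, -90), rotate(2, -90)

initial: config: θ0=180°, θ1=270°, θ2=180°
step 1 (rotate(2, -90)): config: θ0=180°, θ1=270°, θ2=90°
step 2 (rotate(2, -90)): config: θ0=180°, θ1=270°, θ2=0°
no rival 2-sequence matches.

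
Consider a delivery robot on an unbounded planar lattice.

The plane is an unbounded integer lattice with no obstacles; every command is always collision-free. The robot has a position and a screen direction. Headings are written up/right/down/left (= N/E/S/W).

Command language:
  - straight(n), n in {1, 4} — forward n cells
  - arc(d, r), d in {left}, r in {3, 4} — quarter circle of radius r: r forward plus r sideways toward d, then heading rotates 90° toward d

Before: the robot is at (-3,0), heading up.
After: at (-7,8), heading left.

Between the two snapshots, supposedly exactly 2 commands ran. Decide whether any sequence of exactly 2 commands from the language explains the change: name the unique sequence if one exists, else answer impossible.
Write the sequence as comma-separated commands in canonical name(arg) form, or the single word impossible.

straight(4), arc(left, 4)

key: cell and facing (now W) both changed — the 2 commands mix motion and turning
from: at (-3,0), heading up
[1] after straight(4): at (-3,4), heading up
[2] after arc(left, 4): at (-7,8), heading left
all 16 alternatives checked — unique.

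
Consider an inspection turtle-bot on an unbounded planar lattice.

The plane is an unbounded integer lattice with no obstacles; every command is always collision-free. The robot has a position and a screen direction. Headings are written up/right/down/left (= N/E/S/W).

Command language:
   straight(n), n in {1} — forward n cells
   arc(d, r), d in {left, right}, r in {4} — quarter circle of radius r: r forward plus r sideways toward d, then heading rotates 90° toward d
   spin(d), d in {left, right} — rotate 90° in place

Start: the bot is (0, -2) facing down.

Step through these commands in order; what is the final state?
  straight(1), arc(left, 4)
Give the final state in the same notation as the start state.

(4, -7) facing right

start: (0, -2) facing down
t=1 straight(1) ⇒ (0, -3) facing down
t=2 arc(left, 4) ⇒ (4, -7) facing right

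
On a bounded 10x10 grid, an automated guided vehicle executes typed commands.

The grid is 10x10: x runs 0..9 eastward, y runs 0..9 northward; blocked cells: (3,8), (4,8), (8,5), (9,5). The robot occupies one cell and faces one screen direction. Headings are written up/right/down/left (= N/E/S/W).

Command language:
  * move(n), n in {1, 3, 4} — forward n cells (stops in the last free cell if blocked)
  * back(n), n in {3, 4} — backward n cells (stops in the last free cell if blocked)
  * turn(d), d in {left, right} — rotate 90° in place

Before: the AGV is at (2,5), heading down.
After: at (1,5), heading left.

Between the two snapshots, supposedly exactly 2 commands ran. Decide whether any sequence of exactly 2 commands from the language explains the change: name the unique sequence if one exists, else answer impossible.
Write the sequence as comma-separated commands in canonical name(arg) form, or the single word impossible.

turn(right), move(1)

key: position moved to (1,5) AND the heading swung to W — translation plus rotation needed
begin: at (2,5), heading down
1. turn(right) → at (2,5), heading left
2. move(1) → at (1,5), heading left
all 49 alternatives checked — unique.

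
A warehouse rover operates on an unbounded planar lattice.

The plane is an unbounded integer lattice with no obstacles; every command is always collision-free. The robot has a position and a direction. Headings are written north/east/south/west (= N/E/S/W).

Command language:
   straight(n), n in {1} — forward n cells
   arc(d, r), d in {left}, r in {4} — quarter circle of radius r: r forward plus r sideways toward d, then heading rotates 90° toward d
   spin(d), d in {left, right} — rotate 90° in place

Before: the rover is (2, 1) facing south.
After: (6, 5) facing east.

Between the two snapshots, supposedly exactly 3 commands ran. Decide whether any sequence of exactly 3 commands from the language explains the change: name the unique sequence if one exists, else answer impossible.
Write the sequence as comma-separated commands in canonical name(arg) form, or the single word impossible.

spin(left), arc(left, 4), spin(right)

key: running spin(right) before spin(left) would end elsewhere — order is forced
from: (2, 1) facing south
[1] after spin(left): (2, 1) facing east
[2] after arc(left, 4): (6, 5) facing north
[3] after spin(right): (6, 5) facing east
no rival 3-sequence matches.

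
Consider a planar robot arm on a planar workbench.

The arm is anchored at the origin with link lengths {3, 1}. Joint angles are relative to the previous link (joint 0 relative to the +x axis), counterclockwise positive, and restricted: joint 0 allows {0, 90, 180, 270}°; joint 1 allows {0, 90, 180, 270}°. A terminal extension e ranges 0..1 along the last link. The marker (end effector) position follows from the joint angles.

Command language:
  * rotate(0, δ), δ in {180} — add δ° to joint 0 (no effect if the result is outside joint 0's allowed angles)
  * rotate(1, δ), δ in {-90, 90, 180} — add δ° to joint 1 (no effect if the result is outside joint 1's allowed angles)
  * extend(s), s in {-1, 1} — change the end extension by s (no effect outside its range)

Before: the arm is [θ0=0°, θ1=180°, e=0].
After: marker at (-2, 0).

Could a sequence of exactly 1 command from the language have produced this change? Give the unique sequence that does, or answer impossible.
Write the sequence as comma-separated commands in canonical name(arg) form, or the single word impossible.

t0: [θ0=0°, θ1=180°, e=0]
t=1 rotate(0, 180) ⇒ [θ0=180°, θ1=180°, e=0]
uniquely the one of 6 1-step routes that fits.

rotate(0, 180)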